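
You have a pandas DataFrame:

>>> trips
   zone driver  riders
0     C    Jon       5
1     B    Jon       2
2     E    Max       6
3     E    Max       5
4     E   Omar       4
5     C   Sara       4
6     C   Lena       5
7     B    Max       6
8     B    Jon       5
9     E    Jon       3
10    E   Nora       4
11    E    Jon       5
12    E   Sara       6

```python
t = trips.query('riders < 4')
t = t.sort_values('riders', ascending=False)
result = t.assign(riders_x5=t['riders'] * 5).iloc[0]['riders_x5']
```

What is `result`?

filter rows where riders < 4:
  zone driver  riders
1    B    Jon       2
9    E    Jon       3
sort by riders descending:
  zone driver  riders
9    E    Jon       3
1    B    Jon       2
add column riders_x5 = t['riders'] * 5:
  zone driver  riders  riders_x5
9    E    Jon       3         15
1    B    Jon       2         10
Then the value at position 0, column 'riders_x5': 15

15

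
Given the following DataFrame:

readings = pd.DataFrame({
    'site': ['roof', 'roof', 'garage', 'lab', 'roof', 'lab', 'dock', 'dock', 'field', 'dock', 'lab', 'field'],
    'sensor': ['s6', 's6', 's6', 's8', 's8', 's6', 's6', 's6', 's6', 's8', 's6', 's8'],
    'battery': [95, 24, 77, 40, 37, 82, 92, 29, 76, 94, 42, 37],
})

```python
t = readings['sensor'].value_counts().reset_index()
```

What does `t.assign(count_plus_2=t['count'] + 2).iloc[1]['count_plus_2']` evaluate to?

value_counts of sensor:
sensor
s6    8
s8    4
Name: count, dtype: int64
reset_index():
  sensor  count
0     s6      8
1     s8      4
add column count_plus_2 = t['count'] + 2:
  sensor  count  count_plus_2
0     s6      8            10
1     s8      4             6

6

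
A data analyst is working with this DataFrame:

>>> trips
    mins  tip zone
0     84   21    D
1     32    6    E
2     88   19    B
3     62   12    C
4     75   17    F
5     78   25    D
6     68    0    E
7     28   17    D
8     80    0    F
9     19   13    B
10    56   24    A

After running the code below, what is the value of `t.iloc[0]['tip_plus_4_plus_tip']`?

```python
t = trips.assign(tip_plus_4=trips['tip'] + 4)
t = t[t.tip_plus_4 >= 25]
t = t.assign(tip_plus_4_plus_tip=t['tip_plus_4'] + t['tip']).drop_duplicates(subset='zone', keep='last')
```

54

add column tip_plus_4 = trips['tip'] + 4:
    mins  tip zone  tip_plus_4
0     84   21    D          25
1     32    6    E          10
2     88   19    B          23
3     62   12    C          16
4     75   17    F          21
5     78   25    D          29
6     68    0    E           4
7     28   17    D          21
8     80    0    F           4
9     19   13    B          17
10    56   24    A          28
filter rows where tip_plus_4 >= 25:
    mins  tip zone  tip_plus_4
0     84   21    D          25
5     78   25    D          29
10    56   24    A          28
add column tip_plus_4_plus_tip = t['tip_plus_4'] + t['tip']:
    mins  tip zone  tip_plus_4  tip_plus_4_plus_tip
0     84   21    D          25                   46
5     78   25    D          29                   54
10    56   24    A          28                   52
drop duplicate zone (keep=last):
    mins  tip zone  tip_plus_4  tip_plus_4_plus_tip
5     78   25    D          29                   54
10    56   24    A          28                   52
Then the value at position 0, column 'tip_plus_4_plus_tip': 54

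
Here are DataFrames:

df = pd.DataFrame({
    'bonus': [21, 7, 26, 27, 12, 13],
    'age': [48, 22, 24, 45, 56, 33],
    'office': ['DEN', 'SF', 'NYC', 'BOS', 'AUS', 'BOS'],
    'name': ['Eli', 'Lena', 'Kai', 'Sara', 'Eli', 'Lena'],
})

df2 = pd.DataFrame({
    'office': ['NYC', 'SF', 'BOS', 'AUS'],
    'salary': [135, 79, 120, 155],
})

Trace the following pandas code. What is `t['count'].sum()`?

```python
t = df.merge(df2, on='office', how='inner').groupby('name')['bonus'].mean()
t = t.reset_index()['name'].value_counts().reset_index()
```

4

merge on 'office' (how='inner') → 5 rows:
   bonus  age office  name  salary
0      7   22     SF  Lena      79
1     26   24    NYC   Kai     135
2     27   45    BOS  Sara     120
3     12   56    AUS   Eli     155
4     13   33    BOS  Lena     120
group by name, mean of bonus:
name
Eli     12.0
Kai     26.0
Lena    10.0
Sara    27.0
Name: bonus, dtype: float64
reset_index():
   name  bonus
0   Eli   12.0
1   Kai   26.0
2  Lena   10.0
3  Sara   27.0
value_counts of name:
name
Eli     1
Kai     1
Lena    1
Sara    1
Name: count, dtype: int64
reset_index():
   name  count
0   Eli      1
1   Kai      1
2  Lena      1
3  Sara      1
Finally, sum of column 'count' = 4.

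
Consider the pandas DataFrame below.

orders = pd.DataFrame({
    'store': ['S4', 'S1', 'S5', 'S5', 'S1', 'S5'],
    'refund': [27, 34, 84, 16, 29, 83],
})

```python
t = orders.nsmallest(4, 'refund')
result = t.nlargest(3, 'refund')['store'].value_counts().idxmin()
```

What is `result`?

take 4 rows with smallest refund:
  store  refund
3    S5      16
0    S4      27
4    S1      29
1    S1      34
take 3 rows with largest refund:
  store  refund
1    S1      34
4    S1      29
0    S4      27
value_counts of store:
store
S1    2
S4    1
Name: count, dtype: int64
Reading off the label with the smallest value, we get S4.

S4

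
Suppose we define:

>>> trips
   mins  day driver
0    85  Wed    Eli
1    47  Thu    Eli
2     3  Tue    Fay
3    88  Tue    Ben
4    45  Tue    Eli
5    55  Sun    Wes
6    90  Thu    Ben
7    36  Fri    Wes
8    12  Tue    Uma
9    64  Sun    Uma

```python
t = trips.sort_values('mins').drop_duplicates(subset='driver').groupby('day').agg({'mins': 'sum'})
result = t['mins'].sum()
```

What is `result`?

sort by mins:
   mins  day driver
2     3  Tue    Fay
8    12  Tue    Uma
7    36  Fri    Wes
4    45  Tue    Eli
1    47  Thu    Eli
5    55  Sun    Wes
9    64  Sun    Uma
0    85  Wed    Eli
3    88  Tue    Ben
6    90  Thu    Ben
drop duplicate driver (keep=first):
   mins  day driver
2     3  Tue    Fay
8    12  Tue    Uma
7    36  Fri    Wes
4    45  Tue    Eli
3    88  Tue    Ben
group by day, sum of mins:
     mins
day      
Fri    36
Tue   148

184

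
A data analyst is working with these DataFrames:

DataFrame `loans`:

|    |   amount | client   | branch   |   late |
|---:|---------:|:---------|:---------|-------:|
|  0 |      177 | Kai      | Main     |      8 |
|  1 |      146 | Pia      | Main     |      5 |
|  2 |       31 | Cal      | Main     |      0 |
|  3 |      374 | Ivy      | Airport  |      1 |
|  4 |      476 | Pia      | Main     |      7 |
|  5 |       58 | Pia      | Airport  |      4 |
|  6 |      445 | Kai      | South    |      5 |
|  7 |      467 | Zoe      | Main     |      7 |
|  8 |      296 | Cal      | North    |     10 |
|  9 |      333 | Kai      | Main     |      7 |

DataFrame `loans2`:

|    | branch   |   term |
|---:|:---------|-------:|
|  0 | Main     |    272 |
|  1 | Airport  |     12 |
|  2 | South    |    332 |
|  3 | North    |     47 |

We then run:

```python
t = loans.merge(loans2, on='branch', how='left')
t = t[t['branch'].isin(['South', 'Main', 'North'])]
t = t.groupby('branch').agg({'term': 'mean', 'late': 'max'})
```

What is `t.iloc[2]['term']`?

merge on 'branch' (how='left') → 10 rows:
   amount client   branch  late  term
0     177    Kai     Main     8   272
1     146    Pia     Main     5   272
2      31    Cal     Main     0   272
3     374    Ivy  Airport     1    12
4     476    Pia     Main     7   272
5      58    Pia  Airport     4    12
6     445    Kai    South     5   332
7     467    Zoe     Main     7   272
8     296    Cal    North    10    47
9     333    Kai     Main     7   272
filter rows where branch in ['South', 'Main', 'North']:
   amount client branch  late  term
0     177    Kai   Main     8   272
1     146    Pia   Main     5   272
2      31    Cal   Main     0   272
4     476    Pia   Main     7   272
6     445    Kai  South     5   332
7     467    Zoe   Main     7   272
8     296    Cal  North    10    47
9     333    Kai   Main     7   272
group by branch: mean(term), max(late):
         term  late
branch             
Main    272.0     8
North    47.0    10
South   332.0     5

332.0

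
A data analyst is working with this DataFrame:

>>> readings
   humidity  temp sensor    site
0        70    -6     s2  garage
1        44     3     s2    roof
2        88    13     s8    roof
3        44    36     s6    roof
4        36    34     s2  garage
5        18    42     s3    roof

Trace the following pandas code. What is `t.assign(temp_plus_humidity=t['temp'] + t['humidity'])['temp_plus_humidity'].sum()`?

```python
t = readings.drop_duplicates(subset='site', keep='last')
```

drop duplicate site (keep=last):
   humidity  temp sensor    site
4        36    34     s2  garage
5        18    42     s3    roof
add column temp_plus_humidity = t['temp'] + t['humidity']:
   humidity  temp sensor    site  temp_plus_humidity
4        36    34     s2  garage                  70
5        18    42     s3    roof                  60

130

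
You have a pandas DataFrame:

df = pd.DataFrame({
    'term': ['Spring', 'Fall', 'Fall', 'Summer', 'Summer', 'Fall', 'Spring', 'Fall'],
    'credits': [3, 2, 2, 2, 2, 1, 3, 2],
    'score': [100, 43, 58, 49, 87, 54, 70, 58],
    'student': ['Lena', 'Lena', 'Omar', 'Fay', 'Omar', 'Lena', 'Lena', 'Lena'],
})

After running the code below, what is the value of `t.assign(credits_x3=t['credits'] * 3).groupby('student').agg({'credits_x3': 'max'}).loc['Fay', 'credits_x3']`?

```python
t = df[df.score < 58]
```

filter rows where score < 58:
     term  credits  score student
1    Fall        2     43    Lena
3  Summer        2     49     Fay
5    Fall        1     54    Lena
add column credits_x3 = t['credits'] * 3:
     term  credits  score student  credits_x3
1    Fall        2     43    Lena           6
3  Summer        2     49     Fay           6
5    Fall        1     54    Lena           3
group by student, max of credits_x3:
         credits_x3
student            
Fay               6
Lena              6
So loc['Fay', 'credits_x3'] = 6.

6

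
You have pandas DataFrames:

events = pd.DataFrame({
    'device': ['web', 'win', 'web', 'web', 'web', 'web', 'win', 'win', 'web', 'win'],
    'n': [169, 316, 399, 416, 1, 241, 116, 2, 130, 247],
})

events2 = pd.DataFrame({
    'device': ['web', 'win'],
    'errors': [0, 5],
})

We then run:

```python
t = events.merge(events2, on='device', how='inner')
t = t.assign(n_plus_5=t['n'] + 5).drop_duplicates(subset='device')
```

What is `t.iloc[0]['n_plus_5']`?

174

merge on 'device' (how='inner') → 10 rows:
  device    n  errors
0    web  169       0
1    win  316       5
2    web  399       0
3    web  416       0
4    web    1       0
5    web  241       0
6    win  116       5
7    win    2       5
8    web  130       0
9    win  247       5
add column n_plus_5 = t['n'] + 5:
  device    n  errors  n_plus_5
0    web  169       0       174
1    win  316       5       321
2    web  399       0       404
3    web  416       0       421
4    web    1       0         6
5    web  241       0       246
6    win  116       5       121
7    win    2       5         7
8    web  130       0       135
9    win  247       5       252
drop duplicate device (keep=first):
  device    n  errors  n_plus_5
0    web  169       0       174
1    win  316       5       321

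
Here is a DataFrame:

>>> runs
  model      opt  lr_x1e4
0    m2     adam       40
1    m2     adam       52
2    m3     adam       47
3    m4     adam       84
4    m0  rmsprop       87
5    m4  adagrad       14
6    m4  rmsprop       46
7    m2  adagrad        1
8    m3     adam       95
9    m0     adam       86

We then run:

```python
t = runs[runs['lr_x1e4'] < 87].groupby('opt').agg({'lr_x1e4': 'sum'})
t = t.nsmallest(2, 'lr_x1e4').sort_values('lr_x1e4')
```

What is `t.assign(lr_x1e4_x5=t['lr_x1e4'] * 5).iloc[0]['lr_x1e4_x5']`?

75

filter rows where lr_x1e4 < 87:
  model      opt  lr_x1e4
0    m2     adam       40
1    m2     adam       52
2    m3     adam       47
3    m4     adam       84
5    m4  adagrad       14
6    m4  rmsprop       46
7    m2  adagrad        1
9    m0     adam       86
group by opt, sum of lr_x1e4:
         lr_x1e4
opt             
adagrad       15
adam         309
rmsprop       46
take 2 rows with smallest lr_x1e4:
         lr_x1e4
opt             
adagrad       15
rmsprop       46
sort by lr_x1e4:
         lr_x1e4
opt             
adagrad       15
rmsprop       46
add column lr_x1e4_x5 = t['lr_x1e4'] * 5:
         lr_x1e4  lr_x1e4_x5
opt                         
adagrad       15          75
rmsprop       46         230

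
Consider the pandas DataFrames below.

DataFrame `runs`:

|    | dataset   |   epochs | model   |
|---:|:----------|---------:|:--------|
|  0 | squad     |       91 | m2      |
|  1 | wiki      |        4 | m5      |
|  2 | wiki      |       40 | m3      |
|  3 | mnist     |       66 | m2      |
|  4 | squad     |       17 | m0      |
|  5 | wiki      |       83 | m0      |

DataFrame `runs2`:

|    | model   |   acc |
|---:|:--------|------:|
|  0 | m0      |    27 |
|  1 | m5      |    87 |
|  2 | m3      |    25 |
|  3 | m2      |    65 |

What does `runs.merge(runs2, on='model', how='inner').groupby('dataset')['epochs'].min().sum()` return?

87

merge on 'model' (how='inner') → 6 rows:
  dataset  epochs model  acc
0   squad      91    m2   65
1    wiki       4    m5   87
2    wiki      40    m3   25
3   mnist      66    m2   65
4   squad      17    m0   27
5    wiki      83    m0   27
group by dataset, min of epochs:
dataset
mnist    66
squad    17
wiki      4
Name: epochs, dtype: int64
sum of the resulting series → 87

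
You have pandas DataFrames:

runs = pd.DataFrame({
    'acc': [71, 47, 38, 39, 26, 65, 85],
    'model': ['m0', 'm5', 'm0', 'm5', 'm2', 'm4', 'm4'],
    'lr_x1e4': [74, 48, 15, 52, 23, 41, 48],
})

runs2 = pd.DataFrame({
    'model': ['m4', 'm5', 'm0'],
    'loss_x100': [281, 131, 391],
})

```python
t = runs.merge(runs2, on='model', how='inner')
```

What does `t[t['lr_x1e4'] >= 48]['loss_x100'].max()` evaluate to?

391

merge on 'model' (how='inner') → 6 rows:
   acc model  lr_x1e4  loss_x100
0   71    m0       74        391
1   47    m5       48        131
2   38    m0       15        391
3   39    m5       52        131
4   65    m4       41        281
5   85    m4       48        281
filter rows where lr_x1e4 >= 48:
   acc model  lr_x1e4  loss_x100
0   71    m0       74        391
1   47    m5       48        131
3   39    m5       52        131
5   85    m4       48        281
Taking the max of column 'loss_x100' gives 391.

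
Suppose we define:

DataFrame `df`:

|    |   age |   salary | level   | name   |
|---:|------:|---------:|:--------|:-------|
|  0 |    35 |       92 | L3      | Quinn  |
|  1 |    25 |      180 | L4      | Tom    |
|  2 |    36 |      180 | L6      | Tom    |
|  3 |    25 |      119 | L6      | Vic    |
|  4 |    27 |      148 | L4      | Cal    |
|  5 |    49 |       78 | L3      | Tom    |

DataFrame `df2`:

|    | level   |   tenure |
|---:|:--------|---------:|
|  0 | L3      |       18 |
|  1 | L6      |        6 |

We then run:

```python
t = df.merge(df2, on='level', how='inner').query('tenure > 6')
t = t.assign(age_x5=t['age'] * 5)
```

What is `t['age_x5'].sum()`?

merge on 'level' (how='inner') → 4 rows:
   age  salary level   name  tenure
0   35      92    L3  Quinn      18
1   36     180    L6    Tom       6
2   25     119    L6    Vic       6
3   49      78    L3    Tom      18
filter rows where tenure > 6:
   age  salary level   name  tenure
0   35      92    L3  Quinn      18
3   49      78    L3    Tom      18
add column age_x5 = t['age'] * 5:
   age  salary level   name  tenure  age_x5
0   35      92    L3  Quinn      18     175
3   49      78    L3    Tom      18     245
Then the sum of column 'age_x5': 420

420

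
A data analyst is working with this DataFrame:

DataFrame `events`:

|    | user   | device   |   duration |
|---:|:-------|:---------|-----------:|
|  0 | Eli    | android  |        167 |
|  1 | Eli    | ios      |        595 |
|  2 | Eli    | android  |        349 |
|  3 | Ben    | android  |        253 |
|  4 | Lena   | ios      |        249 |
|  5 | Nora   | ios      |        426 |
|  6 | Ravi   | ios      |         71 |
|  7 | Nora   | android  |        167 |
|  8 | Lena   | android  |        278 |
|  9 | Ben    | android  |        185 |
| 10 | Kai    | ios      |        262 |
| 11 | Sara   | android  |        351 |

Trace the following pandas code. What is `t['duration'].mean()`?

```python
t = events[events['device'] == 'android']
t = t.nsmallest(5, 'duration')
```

filter rows where device == 'android':
    user   device  duration
0    Eli  android       167
2    Eli  android       349
3    Ben  android       253
7   Nora  android       167
8   Lena  android       278
9    Ben  android       185
11  Sara  android       351
take 5 rows with smallest duration:
   user   device  duration
0   Eli  android       167
7  Nora  android       167
9   Ben  android       185
3   Ben  android       253
8  Lena  android       278
Hence 210.0.

210.0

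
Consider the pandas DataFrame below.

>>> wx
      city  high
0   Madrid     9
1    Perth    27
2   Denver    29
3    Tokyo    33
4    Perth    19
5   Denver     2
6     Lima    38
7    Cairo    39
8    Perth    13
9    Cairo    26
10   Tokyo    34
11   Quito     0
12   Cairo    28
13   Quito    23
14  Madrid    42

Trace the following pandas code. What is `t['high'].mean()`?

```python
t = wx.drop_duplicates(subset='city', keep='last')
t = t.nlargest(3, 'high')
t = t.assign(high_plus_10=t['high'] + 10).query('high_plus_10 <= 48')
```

drop duplicate city (keep=last):
      city  high
5   Denver     2
6     Lima    38
8    Perth    13
10   Tokyo    34
12   Cairo    28
13   Quito    23
14  Madrid    42
take 3 rows with largest high:
      city  high
14  Madrid    42
6     Lima    38
10   Tokyo    34
add column high_plus_10 = t['high'] + 10:
      city  high  high_plus_10
14  Madrid    42            52
6     Lima    38            48
10   Tokyo    34            44
filter rows where high_plus_10 <= 48:
     city  high  high_plus_10
6    Lima    38            48
10  Tokyo    34            44
Hence 36.0.

36.0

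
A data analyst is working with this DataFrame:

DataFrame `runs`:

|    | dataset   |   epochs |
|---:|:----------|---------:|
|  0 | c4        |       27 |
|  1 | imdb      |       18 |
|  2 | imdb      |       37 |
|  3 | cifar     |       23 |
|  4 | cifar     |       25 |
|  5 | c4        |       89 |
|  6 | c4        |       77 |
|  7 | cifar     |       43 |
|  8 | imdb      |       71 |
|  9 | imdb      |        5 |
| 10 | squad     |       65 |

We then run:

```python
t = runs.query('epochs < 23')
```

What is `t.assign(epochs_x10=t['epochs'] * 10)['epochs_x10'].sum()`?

filter rows where epochs < 23:
  dataset  epochs
1    imdb      18
9    imdb       5
add column epochs_x10 = t['epochs'] * 10:
  dataset  epochs  epochs_x10
1    imdb      18         180
9    imdb       5          50
Reading off the sum of column 'epochs_x10', we get 230.

230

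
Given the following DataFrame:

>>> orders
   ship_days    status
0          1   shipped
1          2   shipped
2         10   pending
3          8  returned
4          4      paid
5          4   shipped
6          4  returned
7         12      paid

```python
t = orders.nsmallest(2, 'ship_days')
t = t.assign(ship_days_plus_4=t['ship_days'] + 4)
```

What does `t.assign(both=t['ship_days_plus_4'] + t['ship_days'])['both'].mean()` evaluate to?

7.0

take 2 rows with smallest ship_days:
   ship_days   status
0          1  shipped
1          2  shipped
add column ship_days_plus_4 = t['ship_days'] + 4:
   ship_days   status  ship_days_plus_4
0          1  shipped                 5
1          2  shipped                 6
add column both = t['ship_days_plus_4'] + t['ship_days']:
   ship_days   status  ship_days_plus_4  both
0          1  shipped                 5     6
1          2  shipped                 6     8
Hence 7.0.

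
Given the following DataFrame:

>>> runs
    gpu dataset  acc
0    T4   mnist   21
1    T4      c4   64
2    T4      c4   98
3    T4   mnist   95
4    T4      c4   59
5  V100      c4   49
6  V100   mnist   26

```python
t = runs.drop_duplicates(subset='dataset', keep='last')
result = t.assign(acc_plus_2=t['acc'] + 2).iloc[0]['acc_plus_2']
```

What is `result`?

51

drop duplicate dataset (keep=last):
    gpu dataset  acc
5  V100      c4   49
6  V100   mnist   26
add column acc_plus_2 = t['acc'] + 2:
    gpu dataset  acc  acc_plus_2
5  V100      c4   49          51
6  V100   mnist   26          28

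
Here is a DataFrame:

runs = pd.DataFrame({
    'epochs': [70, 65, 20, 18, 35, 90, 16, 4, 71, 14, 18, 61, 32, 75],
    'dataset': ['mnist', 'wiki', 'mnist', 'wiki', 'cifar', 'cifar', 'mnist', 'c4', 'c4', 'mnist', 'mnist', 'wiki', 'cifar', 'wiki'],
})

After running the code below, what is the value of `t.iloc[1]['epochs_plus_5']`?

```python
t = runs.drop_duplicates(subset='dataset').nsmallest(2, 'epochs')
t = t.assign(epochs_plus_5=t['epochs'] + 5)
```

drop duplicate dataset (keep=first):
   epochs dataset
0      70   mnist
1      65    wiki
4      35   cifar
7       4      c4
take 2 rows with smallest epochs:
   epochs dataset
7       4      c4
4      35   cifar
add column epochs_plus_5 = t['epochs'] + 5:
   epochs dataset  epochs_plus_5
7       4      c4              9
4      35   cifar             40
value at position 1, column 'epochs_plus_5' → 40

40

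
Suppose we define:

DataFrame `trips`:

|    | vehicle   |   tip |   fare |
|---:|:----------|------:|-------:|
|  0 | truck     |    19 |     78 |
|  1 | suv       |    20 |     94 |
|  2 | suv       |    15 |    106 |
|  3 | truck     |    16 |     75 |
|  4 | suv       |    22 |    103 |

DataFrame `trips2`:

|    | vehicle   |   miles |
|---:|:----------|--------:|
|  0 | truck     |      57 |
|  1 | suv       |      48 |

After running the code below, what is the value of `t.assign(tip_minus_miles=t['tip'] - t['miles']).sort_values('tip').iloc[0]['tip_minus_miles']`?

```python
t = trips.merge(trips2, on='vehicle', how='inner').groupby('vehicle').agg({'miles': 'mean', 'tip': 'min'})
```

-33.0

merge on 'vehicle' (how='inner') → 5 rows:
  vehicle  tip  fare  miles
0   truck   19    78     57
1     suv   20    94     48
2     suv   15   106     48
3   truck   16    75     57
4     suv   22   103     48
group by vehicle: mean(miles), min(tip):
         miles  tip
vehicle            
suv       48.0   15
truck     57.0   16
add column tip_minus_miles = t['tip'] - t['miles']:
         miles  tip  tip_minus_miles
vehicle                             
suv       48.0   15            -33.0
truck     57.0   16            -41.0
sort by tip:
         miles  tip  tip_minus_miles
vehicle                             
suv       48.0   15            -33.0
truck     57.0   16            -41.0
The value at position 0, column 'tip_minus_miles' is -33.0.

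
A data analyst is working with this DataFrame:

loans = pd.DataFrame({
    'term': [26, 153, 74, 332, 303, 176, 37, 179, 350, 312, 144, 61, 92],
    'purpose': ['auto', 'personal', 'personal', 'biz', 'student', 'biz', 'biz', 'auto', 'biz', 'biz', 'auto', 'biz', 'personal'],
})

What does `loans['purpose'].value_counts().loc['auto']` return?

3

value_counts of purpose:
purpose
biz         6
auto        3
personal    3
student     1
Name: count, dtype: int64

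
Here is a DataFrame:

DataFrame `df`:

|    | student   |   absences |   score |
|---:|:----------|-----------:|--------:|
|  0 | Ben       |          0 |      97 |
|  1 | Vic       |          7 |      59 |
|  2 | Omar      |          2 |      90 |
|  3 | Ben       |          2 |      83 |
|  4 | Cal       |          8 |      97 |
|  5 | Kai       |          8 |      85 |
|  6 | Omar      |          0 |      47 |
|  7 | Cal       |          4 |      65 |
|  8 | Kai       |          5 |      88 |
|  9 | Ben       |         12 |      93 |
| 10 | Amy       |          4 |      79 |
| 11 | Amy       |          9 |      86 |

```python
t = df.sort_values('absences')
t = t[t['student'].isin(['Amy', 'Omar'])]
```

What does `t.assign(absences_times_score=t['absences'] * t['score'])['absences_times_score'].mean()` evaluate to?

317.5

sort by absences:
   student  absences  score
0      Ben         0     97
6     Omar         0     47
2     Omar         2     90
3      Ben         2     83
7      Cal         4     65
10     Amy         4     79
8      Kai         5     88
1      Vic         7     59
4      Cal         8     97
5      Kai         8     85
11     Amy         9     86
9      Ben        12     93
filter rows where student in ['Amy', 'Omar']:
   student  absences  score
6     Omar         0     47
2     Omar         2     90
10     Amy         4     79
11     Amy         9     86
add column absences_times_score = t['absences'] * t['score']:
   student  absences  score  absences_times_score
6     Omar         0     47                     0
2     Omar         2     90                   180
10     Amy         4     79                   316
11     Amy         9     86                   774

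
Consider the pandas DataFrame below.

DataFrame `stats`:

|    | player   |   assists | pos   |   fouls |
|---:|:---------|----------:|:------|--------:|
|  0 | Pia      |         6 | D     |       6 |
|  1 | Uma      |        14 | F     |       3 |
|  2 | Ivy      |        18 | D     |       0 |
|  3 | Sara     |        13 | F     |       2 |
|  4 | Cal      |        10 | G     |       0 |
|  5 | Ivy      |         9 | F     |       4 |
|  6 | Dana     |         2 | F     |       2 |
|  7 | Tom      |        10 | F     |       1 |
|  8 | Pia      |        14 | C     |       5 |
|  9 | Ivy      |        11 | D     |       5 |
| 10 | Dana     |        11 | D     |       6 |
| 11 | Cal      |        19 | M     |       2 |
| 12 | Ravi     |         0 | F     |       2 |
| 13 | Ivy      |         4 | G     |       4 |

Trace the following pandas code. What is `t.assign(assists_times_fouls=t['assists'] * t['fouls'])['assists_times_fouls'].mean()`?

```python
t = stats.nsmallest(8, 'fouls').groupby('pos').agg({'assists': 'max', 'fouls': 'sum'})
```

take 8 rows with smallest fouls:
   player  assists pos  fouls
2     Ivy       18   D      0
4     Cal       10   G      0
7     Tom       10   F      1
3    Sara       13   F      2
6    Dana        2   F      2
11    Cal       19   M      2
12   Ravi        0   F      2
1     Uma       14   F      3
group by pos: max(assists), sum(fouls):
     assists  fouls
pos                
D         18      0
F         14     10
G         10      0
M         19      2
add column assists_times_fouls = t['assists'] * t['fouls']:
     assists  fouls  assists_times_fouls
pos                                     
D         18      0                    0
F         14     10                  140
G         10      0                    0
M         19      2                   38
Hence 44.5.

44.5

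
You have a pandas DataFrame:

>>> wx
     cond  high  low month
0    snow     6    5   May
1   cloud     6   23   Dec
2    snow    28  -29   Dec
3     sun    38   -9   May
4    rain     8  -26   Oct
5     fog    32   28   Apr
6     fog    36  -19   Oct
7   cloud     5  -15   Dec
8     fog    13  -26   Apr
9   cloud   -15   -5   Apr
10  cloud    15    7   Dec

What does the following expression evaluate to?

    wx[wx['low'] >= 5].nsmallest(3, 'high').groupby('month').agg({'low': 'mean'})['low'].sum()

filter rows where low >= 5:
     cond  high  low month
0    snow     6    5   May
1   cloud     6   23   Dec
5     fog    32   28   Apr
10  cloud    15    7   Dec
take 3 rows with smallest high:
     cond  high  low month
0    snow     6    5   May
1   cloud     6   23   Dec
10  cloud    15    7   Dec
group by month, mean of low:
        low
month      
Dec    15.0
May     5.0
sum of column 'low' → 20.0

20.0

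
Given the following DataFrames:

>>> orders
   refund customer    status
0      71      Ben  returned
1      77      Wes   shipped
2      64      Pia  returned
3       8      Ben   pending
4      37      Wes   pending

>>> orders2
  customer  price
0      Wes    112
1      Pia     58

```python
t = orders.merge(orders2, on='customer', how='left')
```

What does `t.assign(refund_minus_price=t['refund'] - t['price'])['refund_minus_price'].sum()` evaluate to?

merge on 'customer' (how='left') → 5 rows:
   refund customer    status  price
0      71      Ben  returned    NaN
1      77      Wes   shipped  112.0
2      64      Pia  returned   58.0
3       8      Ben   pending    NaN
4      37      Wes   pending  112.0
add column refund_minus_price = t['refund'] - t['price']:
   refund customer    status  price  refund_minus_price
0      71      Ben  returned    NaN                 NaN
1      77      Wes   shipped  112.0               -35.0
2      64      Pia  returned   58.0                 6.0
3       8      Ben   pending    NaN                 NaN
4      37      Wes   pending  112.0               -75.0
Hence -104.0.

-104.0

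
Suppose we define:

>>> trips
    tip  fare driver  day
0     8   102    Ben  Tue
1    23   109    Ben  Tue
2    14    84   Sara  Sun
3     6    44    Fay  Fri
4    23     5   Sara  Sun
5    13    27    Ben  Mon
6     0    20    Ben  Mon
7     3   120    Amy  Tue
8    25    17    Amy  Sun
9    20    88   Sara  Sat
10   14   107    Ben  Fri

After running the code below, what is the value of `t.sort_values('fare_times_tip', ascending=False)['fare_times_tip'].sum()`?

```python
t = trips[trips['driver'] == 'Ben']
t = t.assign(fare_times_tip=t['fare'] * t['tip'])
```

5172

filter rows where driver == 'Ben':
    tip  fare driver  day
0     8   102    Ben  Tue
1    23   109    Ben  Tue
5    13    27    Ben  Mon
6     0    20    Ben  Mon
10   14   107    Ben  Fri
add column fare_times_tip = t['fare'] * t['tip']:
    tip  fare driver  day  fare_times_tip
0     8   102    Ben  Tue             816
1    23   109    Ben  Tue            2507
5    13    27    Ben  Mon             351
6     0    20    Ben  Mon               0
10   14   107    Ben  Fri            1498
sort by fare_times_tip descending:
    tip  fare driver  day  fare_times_tip
1    23   109    Ben  Tue            2507
10   14   107    Ben  Fri            1498
0     8   102    Ben  Tue             816
5    13    27    Ben  Mon             351
6     0    20    Ben  Mon               0
The sum of column 'fare_times_tip' is 5172.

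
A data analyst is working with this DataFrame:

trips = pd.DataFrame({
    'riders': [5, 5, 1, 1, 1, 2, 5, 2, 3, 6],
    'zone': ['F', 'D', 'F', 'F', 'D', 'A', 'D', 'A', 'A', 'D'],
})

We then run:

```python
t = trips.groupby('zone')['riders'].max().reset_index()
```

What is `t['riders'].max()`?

group by zone, max of riders:
zone
A    3
D    6
F    5
Name: riders, dtype: int64
reset_index():
  zone  riders
0    A       3
1    D       6
2    F       5

6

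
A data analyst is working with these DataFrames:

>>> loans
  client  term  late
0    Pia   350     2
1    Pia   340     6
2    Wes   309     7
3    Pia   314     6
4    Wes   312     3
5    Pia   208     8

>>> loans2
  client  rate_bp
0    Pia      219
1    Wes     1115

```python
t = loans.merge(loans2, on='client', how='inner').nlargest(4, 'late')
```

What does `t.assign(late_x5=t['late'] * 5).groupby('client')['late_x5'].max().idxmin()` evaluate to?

merge on 'client' (how='inner') → 6 rows:
  client  term  late  rate_bp
0    Pia   350     2      219
1    Pia   340     6      219
2    Wes   309     7     1115
3    Pia   314     6      219
4    Wes   312     3     1115
5    Pia   208     8      219
take 4 rows with largest late:
  client  term  late  rate_bp
5    Pia   208     8      219
2    Wes   309     7     1115
1    Pia   340     6      219
3    Pia   314     6      219
add column late_x5 = t['late'] * 5:
  client  term  late  rate_bp  late_x5
5    Pia   208     8      219       40
2    Wes   309     7     1115       35
1    Pia   340     6      219       30
3    Pia   314     6      219       30
group by client, max of late_x5:
client
Pia    40
Wes    35
Name: late_x5, dtype: int64
label with the smallest value → Wes

Wes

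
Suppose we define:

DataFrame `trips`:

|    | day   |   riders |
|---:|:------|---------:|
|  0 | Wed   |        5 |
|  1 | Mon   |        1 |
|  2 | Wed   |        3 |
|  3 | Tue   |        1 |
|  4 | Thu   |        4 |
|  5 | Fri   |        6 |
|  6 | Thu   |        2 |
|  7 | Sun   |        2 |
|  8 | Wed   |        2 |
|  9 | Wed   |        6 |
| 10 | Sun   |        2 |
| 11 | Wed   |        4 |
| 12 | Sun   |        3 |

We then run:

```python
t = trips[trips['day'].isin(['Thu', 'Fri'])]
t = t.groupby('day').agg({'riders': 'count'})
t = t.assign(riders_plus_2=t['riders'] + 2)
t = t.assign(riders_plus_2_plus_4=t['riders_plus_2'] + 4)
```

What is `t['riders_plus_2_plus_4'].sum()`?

filter rows where day in ['Thu', 'Fri']:
   day  riders
4  Thu       4
5  Fri       6
6  Thu       2
group by day, count of riders:
     riders
day        
Fri       1
Thu       2
add column riders_plus_2 = t['riders'] + 2:
     riders  riders_plus_2
day                       
Fri       1              3
Thu       2              4
add column riders_plus_2_plus_4 = t['riders_plus_2'] + 4:
     riders  riders_plus_2  riders_plus_2_plus_4
day                                             
Fri       1              3                     7
Thu       2              4                     8
Reading off the sum of column 'riders_plus_2_plus_4', we get 15.

15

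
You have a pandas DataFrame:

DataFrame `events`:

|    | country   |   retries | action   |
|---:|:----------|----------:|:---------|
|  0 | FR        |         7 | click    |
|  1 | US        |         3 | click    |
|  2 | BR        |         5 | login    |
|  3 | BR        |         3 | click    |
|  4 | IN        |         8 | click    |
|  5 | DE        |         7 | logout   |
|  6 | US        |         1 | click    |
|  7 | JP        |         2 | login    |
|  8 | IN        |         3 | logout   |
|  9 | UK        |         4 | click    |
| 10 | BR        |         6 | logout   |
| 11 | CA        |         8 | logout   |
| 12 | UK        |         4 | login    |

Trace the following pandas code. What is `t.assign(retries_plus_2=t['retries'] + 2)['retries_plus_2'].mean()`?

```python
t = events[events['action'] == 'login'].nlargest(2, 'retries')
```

filter rows where action == 'login':
   country  retries action
2       BR        5  login
7       JP        2  login
12      UK        4  login
take 2 rows with largest retries:
   country  retries action
2       BR        5  login
12      UK        4  login
add column retries_plus_2 = t['retries'] + 2:
   country  retries action  retries_plus_2
2       BR        5  login               7
12      UK        4  login               6

6.5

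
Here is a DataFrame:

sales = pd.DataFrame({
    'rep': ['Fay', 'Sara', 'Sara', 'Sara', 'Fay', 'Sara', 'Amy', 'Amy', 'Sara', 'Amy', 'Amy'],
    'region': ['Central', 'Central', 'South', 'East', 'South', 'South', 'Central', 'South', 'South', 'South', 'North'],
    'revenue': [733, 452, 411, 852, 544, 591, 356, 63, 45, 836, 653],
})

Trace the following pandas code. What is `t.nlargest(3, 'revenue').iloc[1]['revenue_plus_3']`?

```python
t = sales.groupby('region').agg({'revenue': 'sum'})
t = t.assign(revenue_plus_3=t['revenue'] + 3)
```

1544

group by region, sum of revenue:
         revenue
region          
Central     1541
East         852
North        653
South       2490
add column revenue_plus_3 = t['revenue'] + 3:
         revenue  revenue_plus_3
region                          
Central     1541            1544
East         852             855
North        653             656
South       2490            2493
take 3 rows with largest revenue:
         revenue  revenue_plus_3
region                          
South       2490            2493
Central     1541            1544
East         852             855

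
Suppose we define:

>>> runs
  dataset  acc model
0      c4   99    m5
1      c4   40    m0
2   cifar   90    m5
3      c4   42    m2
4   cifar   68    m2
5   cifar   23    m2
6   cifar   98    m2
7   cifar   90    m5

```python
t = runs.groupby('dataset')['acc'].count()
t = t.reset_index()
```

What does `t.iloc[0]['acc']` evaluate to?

group by dataset, count of acc:
dataset
c4       3
cifar    5
Name: acc, dtype: int64
reset_index():
  dataset  acc
0      c4    3
1   cifar    5
Hence 3.

3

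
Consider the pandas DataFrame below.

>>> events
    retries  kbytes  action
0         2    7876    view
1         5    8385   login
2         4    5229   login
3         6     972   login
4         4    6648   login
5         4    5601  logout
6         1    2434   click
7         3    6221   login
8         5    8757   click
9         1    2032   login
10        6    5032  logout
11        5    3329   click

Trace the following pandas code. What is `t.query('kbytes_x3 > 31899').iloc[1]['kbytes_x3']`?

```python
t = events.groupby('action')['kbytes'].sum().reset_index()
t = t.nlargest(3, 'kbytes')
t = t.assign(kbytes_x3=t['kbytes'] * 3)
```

group by action, sum of kbytes:
action
click     14520
login     29487
logout    10633
view       7876
Name: kbytes, dtype: int64
reset_index():
   action  kbytes
0   click   14520
1   login   29487
2  logout   10633
3    view    7876
take 3 rows with largest kbytes:
   action  kbytes
1   login   29487
0   click   14520
2  logout   10633
add column kbytes_x3 = t['kbytes'] * 3:
   action  kbytes  kbytes_x3
1   login   29487      88461
0   click   14520      43560
2  logout   10633      31899
filter rows where kbytes_x3 > 31899:
  action  kbytes  kbytes_x3
1  login   29487      88461
0  click   14520      43560
Then the value at position 1, column 'kbytes_x3': 43560

43560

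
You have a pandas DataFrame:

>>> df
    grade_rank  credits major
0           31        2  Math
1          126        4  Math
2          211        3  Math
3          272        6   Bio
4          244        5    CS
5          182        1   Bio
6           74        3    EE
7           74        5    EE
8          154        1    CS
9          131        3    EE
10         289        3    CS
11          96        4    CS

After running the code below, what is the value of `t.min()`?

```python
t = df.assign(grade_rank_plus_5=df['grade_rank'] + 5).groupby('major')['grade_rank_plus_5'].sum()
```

294

add column grade_rank_plus_5 = df['grade_rank'] + 5:
    grade_rank  credits major  grade_rank_plus_5
0           31        2  Math                 36
1          126        4  Math                131
2          211        3  Math                216
3          272        6   Bio                277
4          244        5    CS                249
5          182        1   Bio                187
6           74        3    EE                 79
7           74        5    EE                 79
8          154        1    CS                159
9          131        3    EE                136
10         289        3    CS                294
11          96        4    CS                101
group by major, sum of grade_rank_plus_5:
major
Bio     464
CS      803
EE      294
Math    383
Name: grade_rank_plus_5, dtype: int64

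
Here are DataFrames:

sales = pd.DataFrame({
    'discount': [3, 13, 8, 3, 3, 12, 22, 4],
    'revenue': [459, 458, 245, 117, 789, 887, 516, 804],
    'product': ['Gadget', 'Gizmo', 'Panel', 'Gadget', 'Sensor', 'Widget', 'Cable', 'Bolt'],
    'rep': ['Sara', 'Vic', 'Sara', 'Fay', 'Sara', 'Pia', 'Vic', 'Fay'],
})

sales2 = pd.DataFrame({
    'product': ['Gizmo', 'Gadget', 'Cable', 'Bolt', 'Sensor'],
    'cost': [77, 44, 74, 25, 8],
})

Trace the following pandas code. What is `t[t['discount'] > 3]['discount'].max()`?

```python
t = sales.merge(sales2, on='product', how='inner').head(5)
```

merge on 'product' (how='inner') → 6 rows:
   discount  revenue product   rep  cost
0         3      459  Gadget  Sara    44
1        13      458   Gizmo   Vic    77
2         3      117  Gadget   Fay    44
3         3      789  Sensor  Sara     8
4        22      516   Cable   Vic    74
5         4      804    Bolt   Fay    25
take first 5 rows:
   discount  revenue product   rep  cost
0         3      459  Gadget  Sara    44
1        13      458   Gizmo   Vic    77
2         3      117  Gadget   Fay    44
3         3      789  Sensor  Sara     8
4        22      516   Cable   Vic    74
filter rows where discount > 3:
   discount  revenue product  rep  cost
1        13      458   Gizmo  Vic    77
4        22      516   Cable  Vic    74

22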